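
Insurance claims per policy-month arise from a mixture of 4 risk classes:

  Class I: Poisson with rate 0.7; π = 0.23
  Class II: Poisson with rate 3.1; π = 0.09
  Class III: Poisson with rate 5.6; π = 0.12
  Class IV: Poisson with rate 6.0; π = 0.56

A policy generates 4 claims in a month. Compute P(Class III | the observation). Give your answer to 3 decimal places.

Posterior ∝ prior × likelihood, so P(k | x) ∝ π_k f_k(x); normalise over all components.
Poisson probabilities:
  L_I = e^(−0.7)·0.7^4/4! = 0.00496792
  L_II = e^(−3.1)·3.1^4/4! = 0.17335
  L_III = e^(−5.6)·5.6^4/4! = 0.151528
  L_IV = e^(−6.0)·6.0^4/4! = 0.133853
Weight by the priors:
  π_I·L_I = 0.23 × 0.00496792 = 0.00114262
  π_II·L_II = 0.09 × 0.17335 = 0.0156015
  π_III·L_III = 0.12 × 0.151528 = 0.0181833
  π_IV·L_IV = 0.56 × 0.133853 = 0.0749575
Evidence: 0.00114262 + 0.0156015 + 0.0181833 + 0.0749575 = 0.109885
P(Class III | x) ≈ 0.165

0.165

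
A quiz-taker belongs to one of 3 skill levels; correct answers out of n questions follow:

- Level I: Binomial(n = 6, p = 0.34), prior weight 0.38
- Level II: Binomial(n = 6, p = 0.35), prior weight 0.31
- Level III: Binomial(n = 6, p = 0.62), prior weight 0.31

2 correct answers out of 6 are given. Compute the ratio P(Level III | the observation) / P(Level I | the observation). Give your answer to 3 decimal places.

Since P(k|x) ∝ P(Z=k) f_k(x), the posterior odds are P(Z=i) f_i(x) / (P(Z=j) f_j(x)).
Component likelihoods at x = 2 correct answers out of 6:
  f_I = 0.329022
  f_II = 0.328005
  f_III = 0.120229
Odds = (0.31/0.38) × (0.120229/0.329022) = 0.815789 × 0.365413 ≈ 0.298

0.298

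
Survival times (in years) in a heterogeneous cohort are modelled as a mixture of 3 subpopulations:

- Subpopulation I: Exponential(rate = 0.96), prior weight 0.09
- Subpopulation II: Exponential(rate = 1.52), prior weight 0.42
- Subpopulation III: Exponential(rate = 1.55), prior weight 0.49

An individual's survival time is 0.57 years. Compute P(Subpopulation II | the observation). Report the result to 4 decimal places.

0.4245

Posterior ∝ prior × likelihood, so P(k | x) ∝ P(Z=k) f_k(x); normalise over all components.
Evaluate each component's likelihood at the observed value:
  L_I = 0.555425
  L_II = 0.639103
  L_III = 0.640667
Unnormalised posteriors:
  P(Z=I)·L_I = 0.09 × 0.555425 = 0.0499882
  P(Z=II)·L_II = 0.42 × 0.639103 = 0.268423
  P(Z=III)·L_III = 0.49 × 0.640667 = 0.313927
Evidence: 0.0499882 + 0.268423 + 0.313927 = 0.632338
Responsibility of Subpopulation II: 0.268423 / 0.632338 ≈ 0.4245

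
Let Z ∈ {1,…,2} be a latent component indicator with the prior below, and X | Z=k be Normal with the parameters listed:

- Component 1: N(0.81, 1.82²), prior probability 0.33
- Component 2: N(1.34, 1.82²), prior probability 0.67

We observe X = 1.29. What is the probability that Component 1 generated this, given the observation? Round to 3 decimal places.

Apply Bayes' rule: the posterior for each component is proportional to its prior times its likelihood at x.
Normal densities:
  f_1 = (1/(1.82·√(2π)))·exp(−(1.29−0.81)²/(2·1.82²)) = 0.219199·exp(-0.03478) = 0.211707
  f_2 = (1/(1.82·√(2π)))·exp(−(1.29−1.34)²/(2·1.82²)) = 0.219199·exp(-0.00038) = 0.219116
Prior × likelihood for each component:
  π_1·f_1 = 0.33 × 0.211707 = 0.0698632
  π_2·f_2 = 0.67 × 0.219116 = 0.146808
Marginal: 0.0698632 + 0.146808 = 0.216671
P(Component 1 | 1.29) = 0.0698632 / 0.216671 ≈ 0.322

0.322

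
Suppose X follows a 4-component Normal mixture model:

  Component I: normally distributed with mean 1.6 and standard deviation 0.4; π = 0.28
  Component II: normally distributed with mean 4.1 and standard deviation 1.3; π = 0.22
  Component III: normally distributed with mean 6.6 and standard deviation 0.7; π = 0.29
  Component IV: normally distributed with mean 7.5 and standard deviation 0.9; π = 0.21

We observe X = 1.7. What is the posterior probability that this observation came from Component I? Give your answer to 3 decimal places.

The responsibility of component k is π_k f_k(x) divided by Σ_j π_j f_j(x).
Evaluate each component's likelihood at the observed value:
  p_I = 0.96667
  p_II = 0.05583
  p_III = 1.30496e-11
  p_IV = 4.24967e-10
Weight by the priors:
  π_I·p_I = 0.28 × 0.96667 = 0.270668
  π_II·p_II = 0.22 × 0.05583 = 0.0122826
  π_III·p_III = 0.29 × 1.30496e-11 = 3.78438e-12
  π_IV·p_IV = 0.21 × 4.24967e-10 = 8.9243e-11
Normaliser: 0.270668 + 0.0122826 + 3.78438e-12 + 8.9243e-11 = 0.28295
Responsibility of Component I: 0.270668 / 0.28295 ≈ 0.957

0.957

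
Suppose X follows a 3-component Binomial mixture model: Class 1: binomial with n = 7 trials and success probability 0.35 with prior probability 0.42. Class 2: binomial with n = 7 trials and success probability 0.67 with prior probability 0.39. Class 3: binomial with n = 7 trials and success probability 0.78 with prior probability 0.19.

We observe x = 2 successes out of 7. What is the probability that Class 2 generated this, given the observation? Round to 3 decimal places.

P(component k | x) = π_k·f_k(x) / marginal(x), where marginal(x) = Σ_j π_j·f_j(x).
Binomial probabilities:
  p_1 = 0.298485
  p_2 = 0.0368925
  p_3 = 0.00658449
Unnormalised posteriors:
  π_1·p_1 = 0.42 × 0.298485 = 0.125364
  π_2·p_2 = 0.39 × 0.0368925 = 0.0143881
  π_3·p_3 = 0.19 × 0.00658449 = 0.00125105
Evidence: 0.125364 + 0.0143881 + 0.00125105 = 0.141003
P(Class 2 | x) ≈ 0.102

0.102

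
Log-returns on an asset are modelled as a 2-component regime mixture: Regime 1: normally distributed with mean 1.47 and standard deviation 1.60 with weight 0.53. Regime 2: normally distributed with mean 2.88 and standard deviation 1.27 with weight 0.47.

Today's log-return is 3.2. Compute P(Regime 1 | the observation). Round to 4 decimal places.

0.3399

Apply Bayes' rule: the posterior for each component is proportional to its prior times its likelihood at x.
Evaluate each component's likelihood at the observed value:
  L_1 = 0.138971
  L_2 = 0.304313
Weight by the priors:
  π_1·L_1 = 0.53 × 0.138971 = 0.0736544
  π_2·L_2 = 0.47 × 0.304313 = 0.143027
Sum: 0.0736544 + 0.143027 = 0.216681
P(Regime 1 | the observation) = 0.0736544 / 0.216681 ≈ 0.3399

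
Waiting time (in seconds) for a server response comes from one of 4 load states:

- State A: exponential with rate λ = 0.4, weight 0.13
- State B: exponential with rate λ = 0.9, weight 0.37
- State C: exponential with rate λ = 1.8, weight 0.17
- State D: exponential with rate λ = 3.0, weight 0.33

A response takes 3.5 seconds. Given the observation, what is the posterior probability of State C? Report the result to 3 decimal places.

0.020

By Bayes' theorem, P(k | x) = π_k f_k(x) / Σ_j π_j f_j(x).
Exponential densities:
  p_A = 0.4·e^(−0.4·3.5) = 0.4·e^(−1.4000) = 0.0986388
  p_B = 0.9·e^(−0.9·3.5) = 0.9·e^(−3.1500) = 0.0385669
  p_C = 1.8·e^(−1.8·3.5) = 1.8·e^(−6.3000) = 0.00330535
  p_D = 3.0·e^(−3.0·3.5) = 3.0·e^(−10.5000) = 8.26093e-05
Multiply by the mixture weights:
  π_A·p_A = 0.13 × 0.0986388 = 0.012823
  π_B·p_B = 0.37 × 0.0385669 = 0.0142698
  π_C·p_C = 0.17 × 0.00330535 = 0.000561909
  π_D·p_D = 0.33 × 8.26093e-05 = 2.72611e-05
Normaliser: 0.012823 + 0.0142698 + 0.000561909 + 2.72611e-05 = 0.027682
P(State C | x) ≈ 0.020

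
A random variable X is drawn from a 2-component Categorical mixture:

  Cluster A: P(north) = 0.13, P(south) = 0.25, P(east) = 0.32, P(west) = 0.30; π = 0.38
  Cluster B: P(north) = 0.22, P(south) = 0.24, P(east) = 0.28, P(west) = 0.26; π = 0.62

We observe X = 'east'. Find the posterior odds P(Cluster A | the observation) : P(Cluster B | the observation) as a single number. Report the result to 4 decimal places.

0.7005

The posterior odds equal the prior odds times the likelihood ratio: (π_i/π_j)·(f_i(x)/f_j(x)).
Evaluate each component's likelihood at the observed value:
  p_A = 0.32
  p_B = 0.28
0.1216 / 0.1736 ≈ 0.7005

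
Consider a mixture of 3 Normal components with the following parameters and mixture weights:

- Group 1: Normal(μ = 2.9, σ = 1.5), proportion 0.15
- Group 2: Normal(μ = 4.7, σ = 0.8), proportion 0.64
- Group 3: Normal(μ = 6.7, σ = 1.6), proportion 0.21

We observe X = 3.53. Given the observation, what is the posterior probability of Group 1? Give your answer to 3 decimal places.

0.238

P(component k | x) = w_k·f_k(x) / marginal(x), where marginal(x) = Σ_j w_j·f_j(x).
Component likelihoods at x = 3.53:
  f_1 = (1/(1.5·√(2π)))·exp(−(3.53−2.9)²/(2·1.5²)) = 0.265962·exp(-0.08820) = 0.243508
  f_2 = (1/(0.8·√(2π)))·exp(−(3.53−4.7)²/(2·0.8²)) = 0.498678·exp(-1.06945) = 0.171144
  f_3 = (1/(1.6·√(2π)))·exp(−(3.53−6.7)²/(2·1.6²)) = 0.249339·exp(-1.96268) = 0.0350276
Multiply by the mixture weights:
  w_1·f_1 = 0.15 × 0.243508 = 0.0365263
  w_2·f_2 = 0.64 × 0.171144 = 0.109532
  w_3·f_3 = 0.21 × 0.0350276 = 0.0073558
Normaliser: 0.0365263 + 0.109532 + 0.0073558 = 0.153414
Responsibility of Group 1: 0.0365263 / 0.153414 ≈ 0.238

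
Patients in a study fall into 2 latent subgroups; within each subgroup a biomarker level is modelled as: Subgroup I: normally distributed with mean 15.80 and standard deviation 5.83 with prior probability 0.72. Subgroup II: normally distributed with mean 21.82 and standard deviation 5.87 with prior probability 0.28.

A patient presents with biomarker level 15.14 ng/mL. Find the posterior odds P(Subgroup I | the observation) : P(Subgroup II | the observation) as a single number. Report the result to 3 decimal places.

The posterior odds equal the prior odds times the likelihood ratio: (P(Z=i)/P(Z=j))·(f_i(x)/f_j(x)).
Component likelihoods at x = 15.14 ng/mL:
  f_I = (1/(5.83·√(2π)))·exp(−(15.14−15.80)²/(2·5.83²)) = 0.068429·exp(-0.00641) = 0.0679921
  f_II = (1/(5.87·√(2π)))·exp(−(15.14−21.82)²/(2·5.87²)) = 0.067963·exp(-0.64751) = 0.0355682
Odds = (0.72/0.28) × (0.0679921/0.0355682) = 2.57143 × 1.9116 ≈ 4.916

4.916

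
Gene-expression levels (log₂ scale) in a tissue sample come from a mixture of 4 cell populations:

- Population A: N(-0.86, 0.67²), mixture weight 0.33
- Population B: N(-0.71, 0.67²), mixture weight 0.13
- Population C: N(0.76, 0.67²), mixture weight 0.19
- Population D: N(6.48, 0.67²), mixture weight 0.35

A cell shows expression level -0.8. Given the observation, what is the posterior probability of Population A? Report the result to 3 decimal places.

P(component k | x) = π_k·f_k(x) / marginal(x), where marginal(x) = Σ_j π_j·f_j(x).
Normal densities:
  f_A = (1/(0.67·√(2π)))·exp(−(-0.8−-0.86)²/(2·0.67²)) = 0.595436·exp(-0.00401) = 0.593053
  f_B = (1/(0.67·√(2π)))·exp(−(-0.8−-0.71)²/(2·0.67²)) = 0.595436·exp(-0.00902) = 0.590088
  f_C = (1/(0.67·√(2π)))·exp(−(-0.8−0.76)²/(2·0.67²)) = 0.595436·exp(-2.71063) = 0.0395936
  f_D = (1/(0.67·√(2π)))·exp(−(-0.8−6.48)²/(2·0.67²)) = 0.595436·exp(-59.03141) = 1.37347e-26
Multiply by the mixture weights:
  π_A·f_A = 0.33 × 0.593053 = 0.195708
  π_B·f_B = 0.13 × 0.590088 = 0.0767115
  π_C·f_C = 0.19 × 0.0395936 = 0.00752279
  π_D·f_D = 0.35 × 1.37347e-26 = 4.80715e-27
Denominator: 0.195708 + 0.0767115 + 0.00752279 + 4.80715e-27 = 0.279942
P(Population A | the observation) = 0.195708 / 0.279942 ≈ 0.699

0.699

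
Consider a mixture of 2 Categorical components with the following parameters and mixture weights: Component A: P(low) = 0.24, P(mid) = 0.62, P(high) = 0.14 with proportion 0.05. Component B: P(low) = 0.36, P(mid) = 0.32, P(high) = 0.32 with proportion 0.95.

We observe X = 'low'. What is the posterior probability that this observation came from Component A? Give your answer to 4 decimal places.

Posterior ∝ prior × likelihood, so P(k | x) ∝ w_k f_k(x); normalise over all components.
Categorical probabilities:
  L_A = 0.24
  L_B = 0.36
Weight by the priors:
  w_A·L_A = 0.05 × 0.24 = 0.012
  w_B·L_B = 0.95 × 0.36 = 0.342
Normaliser: 0.012 + 0.342 = 0.354
So the posterior for Component A is 0.012 / 0.354 ≈ 0.0339.

0.0339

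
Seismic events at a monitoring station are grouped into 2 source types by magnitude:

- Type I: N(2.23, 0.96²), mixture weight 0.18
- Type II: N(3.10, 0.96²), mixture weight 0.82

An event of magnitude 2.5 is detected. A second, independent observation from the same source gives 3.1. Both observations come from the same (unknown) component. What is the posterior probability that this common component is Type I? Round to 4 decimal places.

Apply Bayes' rule: the posterior for each component is proportional to its prior times its likelihood at x.
Since both observations come from the same component, the likelihood for component k is f_k(x₁)·f_k(x₂).
  p_I = [0.39945] × [0.275612] = 0.110093
  p_II = [0.341834] × [0.415565] = 0.142054
Unnormalised posteriors:
  π_I·p_I = 0.18 × 0.110093 = 0.0198168
  π_II·p_II = 0.82 × 0.142054 = 0.116485
Evidence: 0.0198168 + 0.116485 = 0.136301
Responsibility of Type I: 0.0198168 / 0.136301 ≈ 0.1454

0.1454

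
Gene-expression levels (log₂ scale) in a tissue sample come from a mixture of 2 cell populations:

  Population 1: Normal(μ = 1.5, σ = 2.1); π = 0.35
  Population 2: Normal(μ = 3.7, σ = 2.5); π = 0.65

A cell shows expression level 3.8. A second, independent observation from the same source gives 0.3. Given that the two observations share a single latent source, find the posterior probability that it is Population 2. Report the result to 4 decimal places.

By Bayes' theorem, P(k | x) = P(Z=k) f_k(x) / Σ_j P(Z=j) f_j(x).
Since both observations come from the same component, the likelihood for component k is f_k(x₁)·f_k(x₂).
  p_1 = [(1/(2.1·√(2π)))·exp(−(3.8−1.5)²/(2·2.1²)) = 0.189973·exp(-0.59977) = 0.104283] × [0.161356] = 0.0168267
  p_2 = [(1/(2.5·√(2π)))·exp(−(3.8−3.7)²/(2·2.5²)) = 0.159577·exp(-0.00080) = 0.159449] × [0.0632899] = 0.0100915
Prior × likelihood for each component:
  P(Z=1)·p_1 = 0.35 × 0.0168267 = 0.00588933
  P(Z=2)·p_2 = 0.65 × 0.0100915 = 0.0065595
Evidence: 0.00588933 + 0.0065595 = 0.0124488
So the posterior for Population 2 is 0.0065595 / 0.0124488 ≈ 0.5269.

0.5269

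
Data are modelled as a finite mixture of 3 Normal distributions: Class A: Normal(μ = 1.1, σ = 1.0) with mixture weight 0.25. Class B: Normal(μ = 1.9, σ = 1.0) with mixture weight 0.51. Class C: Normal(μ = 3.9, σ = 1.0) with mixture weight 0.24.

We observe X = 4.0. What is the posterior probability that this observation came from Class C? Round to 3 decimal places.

Apply Bayes' rule: the posterior for each component is proportional to its prior times its likelihood at x.
Component likelihoods at x = 4.0:
  f_A = 0.00595253
  f_B = 0.0439836
  f_C = 0.396953
Multiply by the mixture weights:
  P(Z=A)·f_A = 0.25 × 0.00595253 = 0.00148813
  P(Z=B)·f_B = 0.51 × 0.0439836 = 0.0224316
  P(Z=C)·f_C = 0.24 × 0.396953 = 0.0952686
Normaliser: 0.00148813 + 0.0224316 + 0.0952686 = 0.119188
So the posterior for Class C is 0.0952686 / 0.119188 ≈ 0.799.

0.799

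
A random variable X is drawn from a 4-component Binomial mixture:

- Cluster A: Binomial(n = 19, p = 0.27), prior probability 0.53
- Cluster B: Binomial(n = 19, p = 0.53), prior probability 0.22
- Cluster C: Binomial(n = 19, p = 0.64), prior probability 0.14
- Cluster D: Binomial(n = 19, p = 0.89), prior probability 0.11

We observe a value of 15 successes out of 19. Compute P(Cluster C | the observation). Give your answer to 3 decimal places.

0.448

Posterior ∝ prior × likelihood, so P(k | x) ∝ w_k f_k(x); normalise over all components.
Component likelihoods at x = 15 successes out of 19:
  f_A = 3.25186e-06
  f_B = 0.0138329
  f_C = 0.0805923
  f_D = 0.0988108
Prior × likelihood for each component:
  w_A·f_A = 0.53 × 3.25186e-06 = 1.72349e-06
  w_B·f_B = 0.22 × 0.0138329 = 0.00304324
  w_C·f_C = 0.14 × 0.0805923 = 0.0112829
  w_D·f_D = 0.11 × 0.0988108 = 0.0108692
Evidence: 1.72349e-06 + 0.00304324 + 0.0112829 + 0.0108692 = 0.0251971
So the posterior for Cluster C is 0.0112829 / 0.0251971 ≈ 0.448.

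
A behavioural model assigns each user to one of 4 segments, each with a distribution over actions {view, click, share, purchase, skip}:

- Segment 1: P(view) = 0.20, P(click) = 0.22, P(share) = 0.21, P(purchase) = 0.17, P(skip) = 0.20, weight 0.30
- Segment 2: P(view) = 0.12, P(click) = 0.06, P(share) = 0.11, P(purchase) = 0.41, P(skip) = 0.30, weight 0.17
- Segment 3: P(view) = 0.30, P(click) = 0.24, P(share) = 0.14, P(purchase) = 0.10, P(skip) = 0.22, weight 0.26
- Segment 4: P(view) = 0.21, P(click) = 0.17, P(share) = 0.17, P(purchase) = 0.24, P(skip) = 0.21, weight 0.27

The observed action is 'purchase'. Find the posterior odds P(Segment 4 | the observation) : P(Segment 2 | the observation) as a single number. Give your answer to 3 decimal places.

0.930

Since P(k|x) ∝ π_k f_k(x), the posterior odds are π_i f_i(x) / (π_j f_j(x)).
Component likelihoods at x = 'purchase':
  L_1 = 0.17
  L_2 = 0.41
  L_3 = 0.1
  L_4 = 0.24
0.0648 / 0.0697 ≈ 0.930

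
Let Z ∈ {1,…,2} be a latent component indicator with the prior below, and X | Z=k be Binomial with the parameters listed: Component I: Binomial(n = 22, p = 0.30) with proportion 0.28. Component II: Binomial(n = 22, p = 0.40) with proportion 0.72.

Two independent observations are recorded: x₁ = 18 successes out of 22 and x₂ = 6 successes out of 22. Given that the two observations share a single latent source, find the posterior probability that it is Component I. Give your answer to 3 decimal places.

0.008

Apply Bayes' rule: the posterior for each component is proportional to its prior times its likelihood at x.
Since both observations come from the same component, the likelihood for component k is f_k(x₁)·f_k(x₂).
  f_I = [6.80439e-07] × [0.180763] = 1.22998e-07
  f_II = [6.51477e-05] × [0.0862173] = 5.61686e-06
Weight by the priors:
  π_I·f_I = 0.28 × 1.22998e-07 = 3.44396e-08
  π_II·f_II = 0.72 × 5.61686e-06 = 4.04414e-06
Sum: 3.44396e-08 + 4.04414e-06 = 4.07858e-06
Responsibility of Component I: 3.44396e-08 / 4.07858e-06 ≈ 0.008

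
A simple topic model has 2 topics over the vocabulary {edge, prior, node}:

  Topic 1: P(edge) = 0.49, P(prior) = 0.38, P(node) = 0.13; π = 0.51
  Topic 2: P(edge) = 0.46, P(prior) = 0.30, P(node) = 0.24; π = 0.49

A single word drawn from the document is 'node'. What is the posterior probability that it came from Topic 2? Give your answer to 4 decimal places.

By Bayes' theorem, P(k | x) = π_k f_k(x) / Σ_j π_j f_j(x).
Evaluate each component's likelihood at the observed value:
  p_1 = 0.13
  p_2 = 0.24
Prior × likelihood for each component:
  π_1·p_1 = 0.51 × 0.13 = 0.0663
  π_2·p_2 = 0.49 × 0.24 = 0.1176
Sum: 0.0663 + 0.1176 = 0.1839
Responsibility of Topic 2: 0.1176 / 0.1839 ≈ 0.6395

0.6395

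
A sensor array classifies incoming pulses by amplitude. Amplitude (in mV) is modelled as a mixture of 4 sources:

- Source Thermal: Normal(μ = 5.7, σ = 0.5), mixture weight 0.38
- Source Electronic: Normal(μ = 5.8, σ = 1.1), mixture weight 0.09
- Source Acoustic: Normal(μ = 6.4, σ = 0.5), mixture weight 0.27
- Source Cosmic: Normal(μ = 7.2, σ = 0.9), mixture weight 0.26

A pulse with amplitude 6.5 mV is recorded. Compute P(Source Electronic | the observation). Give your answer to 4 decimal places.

0.0655

P(component k | x) = π_k·f_k(x) / marginal(x), where marginal(x) = Σ_j π_j·f_j(x).
Evaluate each component's likelihood at the observed value:
  f_Thermal = (1/(0.5·√(2π)))·exp(−(6.5−5.7)²/(2·0.5²)) = 0.797885·exp(-1.28000) = 0.221842
  f_Electronic = (1/(1.1·√(2π)))·exp(−(6.5−5.8)²/(2·1.1²)) = 0.362675·exp(-0.20248) = 0.296198
  f_Acoustic = (1/(0.5·√(2π)))·exp(−(6.5−6.4)²/(2·0.5²)) = 0.797885·exp(-0.02000) = 0.782085
  f_Cosmic = (1/(0.9·√(2π)))·exp(−(6.5−7.2)²/(2·0.9²)) = 0.443269·exp(-0.30247) = 0.327572
Multiply by the mixture weights:
  π_Thermal·f_Thermal = 0.38 × 0.221842 = 0.0842998
  π_Electronic·f_Electronic = 0.09 × 0.296198 = 0.0266578
  π_Acoustic·f_Acoustic = 0.27 × 0.782085 = 0.211163
  π_Cosmic·f_Cosmic = 0.26 × 0.327572 = 0.0851687
Marginal: 0.0842998 + 0.0266578 + 0.211163 + 0.0851687 = 0.407289
P(Source Electronic | data) = 0.0266578 / 0.407289 ≈ 0.0655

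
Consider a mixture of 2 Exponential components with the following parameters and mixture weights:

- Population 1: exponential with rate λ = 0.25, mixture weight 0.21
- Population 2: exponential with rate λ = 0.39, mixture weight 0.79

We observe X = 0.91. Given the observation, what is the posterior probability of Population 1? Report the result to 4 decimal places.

Posterior ∝ prior × likelihood, so P(k | x) ∝ w_k f_k(x); normalise over all components.
Exponential densities:
  p_1 = 0.199131
  p_2 = 0.273485
Multiply by the mixture weights:
  w_1·p_1 = 0.21 × 0.199131 = 0.0418174
  w_2·p_2 = 0.79 × 0.273485 = 0.216053
Denominator: 0.0418174 + 0.216053 = 0.257871
P(Population 1 | data) ≈ 0.1622

0.1622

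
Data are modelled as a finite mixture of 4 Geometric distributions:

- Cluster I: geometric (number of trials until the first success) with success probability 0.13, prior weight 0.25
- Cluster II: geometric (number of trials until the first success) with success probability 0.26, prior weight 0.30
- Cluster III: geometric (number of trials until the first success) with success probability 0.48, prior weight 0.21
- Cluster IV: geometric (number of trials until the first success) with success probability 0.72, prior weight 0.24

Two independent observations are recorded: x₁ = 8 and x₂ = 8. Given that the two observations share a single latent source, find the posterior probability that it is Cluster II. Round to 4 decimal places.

0.3306

Posterior ∝ prior × likelihood, so P(k | x) ∝ P(Z=k) f_k(x); normalise over all components.
Since both observations come from the same component, the likelihood for component k is f_k(x₁)·f_k(x₂).
  p_I = [0.13·(1−0.13)^7 = 0.13·0.377255 = 0.0490431] × [0.0490431] = 0.00240523
  p_II = [0.26·(1−0.26)^7 = 0.26·0.121513 = 0.0315933] × [0.0315933] = 0.000998138
  p_III = [0.48·(1−0.48)^7 = 0.48·0.0102807 = 0.00493474] × [0.00493474] = 2.43517e-05
  p_IV = [0.72·(1−0.72)^7 = 0.72·0.000134929 = 9.71491e-05] × [9.71491e-05] = 9.43794e-09
Multiply by the mixture weights:
  P(Z=I)·p_I = 0.25 × 0.00240523 = 0.000601307
  P(Z=II)·p_II = 0.30 × 0.000998138 = 0.000299442
  P(Z=III)·p_III = 0.21 × 2.43517e-05 = 5.11386e-06
  P(Z=IV)·p_IV = 0.24 × 9.43794e-09 = 2.26511e-09
Denominator: 0.000601307 + 0.000299442 + 5.11386e-06 + 2.26511e-09 = 0.000905865
So the posterior for Cluster II is 0.000299442 / 0.000905865 ≈ 0.3306.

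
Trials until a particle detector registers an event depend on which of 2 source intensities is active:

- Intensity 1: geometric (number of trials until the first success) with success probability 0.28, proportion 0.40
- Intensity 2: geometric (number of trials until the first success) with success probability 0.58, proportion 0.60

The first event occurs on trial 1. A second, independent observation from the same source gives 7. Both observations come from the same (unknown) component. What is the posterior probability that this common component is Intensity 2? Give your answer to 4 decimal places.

0.2023

P(component k | x) = w_k·f_k(x) / marginal(x), where marginal(x) = Σ_j w_j·f_j(x).
Since both observations come from the same component, the likelihood for component k is f_k(x₁)·f_k(x₂).
  L_1 = [0.28] × [0.0390079] = 0.0109222
  L_2 = [0.58] × [0.00318364] = 0.00184651
Unnormalised posteriors:
  w_1·L_1 = 0.40 × 0.0109222 = 0.00436889
  w_2·L_2 = 0.60 × 0.00184651 = 0.00110791
Evidence: 0.00436889 + 0.00110791 = 0.0054768
P(Intensity 2 | x₁, x₂) ≈ 0.2023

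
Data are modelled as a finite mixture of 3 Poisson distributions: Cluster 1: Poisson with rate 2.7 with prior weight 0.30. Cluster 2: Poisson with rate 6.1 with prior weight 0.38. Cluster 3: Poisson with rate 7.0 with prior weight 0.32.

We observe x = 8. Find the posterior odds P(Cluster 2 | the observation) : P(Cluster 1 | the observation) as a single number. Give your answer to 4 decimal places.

28.6939

The posterior odds equal the prior odds times the likelihood ratio: (π_i/π_j)·(f_i(x)/f_j(x)).
Poisson probabilities:
  p_1 = e^(−2.7)·2.7^8/8! = 0.00470755
  p_2 = e^(−6.1)·6.1^8/8! = 0.10664
  p_3 = e^(−7.0)·7.0^8/8! = 0.130377
Odds = (0.38/0.30) × (0.10664/0.00470755) = 1.26667 × 22.6531 ≈ 28.6939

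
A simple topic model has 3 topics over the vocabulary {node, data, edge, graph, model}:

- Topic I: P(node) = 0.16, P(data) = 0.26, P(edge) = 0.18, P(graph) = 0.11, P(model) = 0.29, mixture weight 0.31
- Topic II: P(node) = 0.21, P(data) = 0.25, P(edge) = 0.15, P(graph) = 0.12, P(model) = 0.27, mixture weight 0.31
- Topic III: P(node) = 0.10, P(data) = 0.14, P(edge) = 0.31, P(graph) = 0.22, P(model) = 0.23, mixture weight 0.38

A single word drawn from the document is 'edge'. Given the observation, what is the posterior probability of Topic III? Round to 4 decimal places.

0.5352

P(component k | x) = P(Z=k)·f_k(x) / marginal(x), where marginal(x) = Σ_j P(Z=j)·f_j(x).
Evaluate each component's likelihood at the observed value:
  p_I = P(edge | comp) = 0.18
  p_II = P(edge | comp) = 0.15
  p_III = P(edge | comp) = 0.31
Prior × likelihood for each component:
  P(Z=I)·p_I = 0.31 × 0.18 = 0.0558
  P(Z=II)·p_II = 0.31 × 0.15 = 0.0465
  P(Z=III)·p_III = 0.38 × 0.31 = 0.1178
Sum: 0.0558 + 0.0465 + 0.1178 = 0.2201
P(Topic III | 'edge') ≈ 0.5352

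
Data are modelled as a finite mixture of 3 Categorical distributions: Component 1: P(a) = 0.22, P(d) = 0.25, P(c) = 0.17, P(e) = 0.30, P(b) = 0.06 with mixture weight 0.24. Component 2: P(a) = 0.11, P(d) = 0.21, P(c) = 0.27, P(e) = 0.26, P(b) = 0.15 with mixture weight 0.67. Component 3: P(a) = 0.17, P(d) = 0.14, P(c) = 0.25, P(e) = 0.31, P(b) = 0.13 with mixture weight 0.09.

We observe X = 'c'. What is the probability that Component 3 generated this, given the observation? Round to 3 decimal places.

P(component k | x) = π_k·f_k(x) / marginal(x), where marginal(x) = Σ_j π_j·f_j(x).
Categorical probabilities:
  p_1 = P(c | comp) = 0.17
  p_2 = P(c | comp) = 0.27
  p_3 = P(c | comp) = 0.25
Weight by the priors:
  π_1·p_1 = 0.24 × 0.17 = 0.0408
  π_2·p_2 = 0.67 × 0.27 = 0.1809
  π_3·p_3 = 0.09 × 0.25 = 0.0225
Normaliser: 0.0408 + 0.1809 + 0.0225 = 0.2442
P(Component 3 | x) = 0.0225 / 0.2442 ≈ 0.092

0.092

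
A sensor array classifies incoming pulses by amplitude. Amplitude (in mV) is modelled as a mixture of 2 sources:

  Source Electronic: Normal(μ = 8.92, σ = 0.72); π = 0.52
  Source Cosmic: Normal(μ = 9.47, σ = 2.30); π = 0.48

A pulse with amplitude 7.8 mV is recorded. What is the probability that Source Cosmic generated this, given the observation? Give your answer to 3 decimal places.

0.427

P(component k | x) = P(Z=k)·f_k(x) / marginal(x), where marginal(x) = Σ_j P(Z=j)·f_j(x).
Normal densities:
  f_Electronic = 0.165247
  f_Cosmic = 0.133261
Unnormalised posteriors:
  P(Z=Electronic)·f_Electronic = 0.52 × 0.165247 = 0.0859287
  P(Z=Cosmic)·f_Cosmic = 0.48 × 0.133261 = 0.0639651
Denominator: 0.0859287 + 0.0639651 = 0.149894
P(Source Cosmic | data) ≈ 0.427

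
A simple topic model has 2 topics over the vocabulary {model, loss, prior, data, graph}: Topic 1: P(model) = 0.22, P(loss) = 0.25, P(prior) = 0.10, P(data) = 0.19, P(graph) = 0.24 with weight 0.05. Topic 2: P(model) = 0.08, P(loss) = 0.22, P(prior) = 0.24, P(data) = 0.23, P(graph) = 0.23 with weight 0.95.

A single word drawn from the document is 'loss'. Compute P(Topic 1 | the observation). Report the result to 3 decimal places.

0.056

By Bayes' theorem, P(k | x) = π_k f_k(x) / Σ_j π_j f_j(x).
Categorical probabilities:
  f_1 = 0.25
  f_2 = 0.22
Prior × likelihood for each component:
  π_1·f_1 = 0.05 × 0.25 = 0.0125
  π_2·f_2 = 0.95 × 0.22 = 0.209
Normaliser: 0.0125 + 0.209 = 0.2215
So the posterior for Topic 1 is 0.0125 / 0.2215 ≈ 0.056.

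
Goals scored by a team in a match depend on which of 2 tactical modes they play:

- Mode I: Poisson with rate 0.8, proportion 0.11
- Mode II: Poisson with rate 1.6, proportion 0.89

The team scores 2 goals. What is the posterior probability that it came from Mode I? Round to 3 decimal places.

0.064

The responsibility of component k is P(Z=k) f_k(x) divided by Σ_j P(Z=j) f_j(x).
Poisson probabilities:
  L_I = 0.143785
  L_II = 0.258428
Multiply by the mixture weights:
  P(Z=I)·L_I = 0.11 × 0.143785 = 0.0158164
  P(Z=II)·L_II = 0.89 × 0.258428 = 0.230001
Marginal: 0.0158164 + 0.230001 = 0.245817
P(Mode I | the observation) = 0.0158164 / 0.245817 ≈ 0.064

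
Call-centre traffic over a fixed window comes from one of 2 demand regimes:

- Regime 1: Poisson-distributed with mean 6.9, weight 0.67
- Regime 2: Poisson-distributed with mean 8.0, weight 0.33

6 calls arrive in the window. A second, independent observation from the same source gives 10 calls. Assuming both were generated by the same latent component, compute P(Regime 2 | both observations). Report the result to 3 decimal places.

0.368

By Bayes' theorem, P(k | x) = π_k f_k(x) / Σ_j π_j f_j(x).
Since both observations come from the same component, the likelihood for component k is f_k(x₁)·f_k(x₂).
  f_1 = [0.151053] × [0.0679354] = 0.0102619
  f_2 = [0.122138] × [0.0992615] = 0.0121236
Unnormalised posteriors:
  π_1·f_1 = 0.67 × 0.0102619 = 0.00687545
  π_2·f_2 = 0.33 × 0.0121236 = 0.0040008
Evidence: 0.00687545 + 0.0040008 = 0.0108762
Responsibility of Regime 2: 0.0040008 / 0.0108762 ≈ 0.368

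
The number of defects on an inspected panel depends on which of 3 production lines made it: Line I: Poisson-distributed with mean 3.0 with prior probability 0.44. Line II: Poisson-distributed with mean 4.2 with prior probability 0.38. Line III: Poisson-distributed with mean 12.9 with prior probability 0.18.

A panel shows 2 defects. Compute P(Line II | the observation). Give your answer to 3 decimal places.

0.338

Apply Bayes' rule: the posterior for each component is proportional to its prior times its likelihood at x.
Evaluate each component's likelihood at the observed value:
  p_I = 0.224042
  p_II = 0.132261
  p_III = 0.00020785
Weight by the priors:
  P(Z=I)·p_I = 0.44 × 0.224042 = 0.0985784
  P(Z=II)·p_II = 0.38 × 0.132261 = 0.0502592
  P(Z=III)·p_III = 0.18 × 0.00020785 = 3.7413e-05
Evidence: 0.0985784 + 0.0502592 + 3.7413e-05 = 0.148875
Responsibility of Line II: 0.0502592 / 0.148875 ≈ 0.338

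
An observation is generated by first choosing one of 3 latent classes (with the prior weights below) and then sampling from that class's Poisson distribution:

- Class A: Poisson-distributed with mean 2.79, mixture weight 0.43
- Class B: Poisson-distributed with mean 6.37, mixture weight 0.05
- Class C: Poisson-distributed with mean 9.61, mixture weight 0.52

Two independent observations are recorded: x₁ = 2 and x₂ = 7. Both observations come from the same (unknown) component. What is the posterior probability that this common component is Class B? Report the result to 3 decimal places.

0.122

Apply Bayes' rule: the posterior for each component is proportional to its prior times its likelihood at x.
Since both observations come from the same component, the likelihood for component k is f_k(x₁)·f_k(x₂).
  p_A = [e^(−2.79)·2.79^2/2! = 0.239054] × [0.0160368] = 0.00383366
  p_B = [e^(−6.37)·6.37^2/2! = 0.0347371] × [0.144574] = 0.00502207
  p_C = [e^(−9.61)·9.61^2/2! = 0.00309633] × [0.100708] = 0.000311824
Unnormalised posteriors:
  w_A·p_A = 0.43 × 0.00383366 = 0.00164848
  w_B·p_B = 0.05 × 0.00502207 = 0.000251103
  w_C·p_C = 0.52 × 0.000311824 = 0.000162149
Marginal: 0.00164848 + 0.000251103 + 0.000162149 = 0.00206173
P(Class B | x₁, x₂) ≈ 0.122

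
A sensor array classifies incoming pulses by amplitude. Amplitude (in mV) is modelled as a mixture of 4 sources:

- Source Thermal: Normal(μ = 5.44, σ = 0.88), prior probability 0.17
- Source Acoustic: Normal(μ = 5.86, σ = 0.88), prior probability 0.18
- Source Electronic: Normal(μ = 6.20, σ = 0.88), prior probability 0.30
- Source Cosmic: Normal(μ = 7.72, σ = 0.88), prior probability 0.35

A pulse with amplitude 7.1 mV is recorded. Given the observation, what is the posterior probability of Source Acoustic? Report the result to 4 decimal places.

The responsibility of component k is π_k f_k(x) divided by Σ_j π_j f_j(x).
Evaluate each component's likelihood at the observed value:
  p_Thermal = (1/(0.88·√(2π)))·exp(−(7.1−5.44)²/(2·0.88²)) = 0.453344·exp(-1.77918) = 0.0765134
  p_Acoustic = (1/(0.88·√(2π)))·exp(−(7.1−5.86)²/(2·0.88²)) = 0.453344·exp(-0.99277) = 0.167986
  p_Electronic = (1/(0.88·√(2π)))·exp(−(7.1−6.20)²/(2·0.88²)) = 0.453344·exp(-0.52299) = 0.268719
  p_Cosmic = (1/(0.88·√(2π)))·exp(−(7.1−7.72)²/(2·0.88²)) = 0.453344·exp(-0.24819) = 0.353703
Weight by the priors:
  π_Thermal·p_Thermal = 0.17 × 0.0765134 = 0.0130073
  π_Acoustic·p_Acoustic = 0.18 × 0.167986 = 0.0302375
  π_Electronic·p_Electronic = 0.30 × 0.268719 = 0.0806156
  π_Cosmic·p_Cosmic = 0.35 × 0.353703 = 0.123796
Sum: 0.0130073 + 0.0302375 + 0.0806156 + 0.123796 = 0.247656
P(Source Acoustic | 7.1 mV) = 0.0302375 / 0.247656 ≈ 0.1221

0.1221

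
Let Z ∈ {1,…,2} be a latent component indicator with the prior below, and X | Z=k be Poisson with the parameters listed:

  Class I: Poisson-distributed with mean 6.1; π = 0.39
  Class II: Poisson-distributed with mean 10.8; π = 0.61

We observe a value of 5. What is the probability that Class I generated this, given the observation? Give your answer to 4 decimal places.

0.8016

P(component k | x) = π_k·f_k(x) / marginal(x), where marginal(x) = Σ_j π_j·f_j(x).
Evaluate each component's likelihood at the observed value:
  L_I = e^(−6.1)·6.1^5/5! = 0.15786
  L_II = e^(−10.8)·10.8^5/5! = 0.024978
Weight by the priors:
  π_I·L_I = 0.39 × 0.15786 = 0.0615653
  π_II·L_II = 0.61 × 0.024978 = 0.0152366
Normaliser: 0.0615653 + 0.0152366 = 0.0768019
P(Class I | 5) ≈ 0.8016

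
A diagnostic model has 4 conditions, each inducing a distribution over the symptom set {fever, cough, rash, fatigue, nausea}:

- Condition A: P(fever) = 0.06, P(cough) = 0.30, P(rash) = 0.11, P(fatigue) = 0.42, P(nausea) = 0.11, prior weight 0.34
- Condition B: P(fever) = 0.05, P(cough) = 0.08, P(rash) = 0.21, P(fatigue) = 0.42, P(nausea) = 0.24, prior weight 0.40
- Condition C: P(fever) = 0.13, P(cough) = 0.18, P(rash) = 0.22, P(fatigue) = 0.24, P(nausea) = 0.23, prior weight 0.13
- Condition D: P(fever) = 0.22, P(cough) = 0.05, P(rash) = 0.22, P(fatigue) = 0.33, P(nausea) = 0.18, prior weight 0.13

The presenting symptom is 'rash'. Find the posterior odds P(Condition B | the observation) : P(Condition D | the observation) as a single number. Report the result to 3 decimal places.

2.937

Only the two components matter; the odds are (w_i f_i(x)) / (w_j f_j(x)).
Component likelihoods at x = 'rash':
  L_A = 0.11
  L_B = 0.21
  L_C = 0.22
  L_D = 0.22
Odds = (0.40/0.13) × (0.21/0.22) = 3.07692 × 0.954545 ≈ 2.937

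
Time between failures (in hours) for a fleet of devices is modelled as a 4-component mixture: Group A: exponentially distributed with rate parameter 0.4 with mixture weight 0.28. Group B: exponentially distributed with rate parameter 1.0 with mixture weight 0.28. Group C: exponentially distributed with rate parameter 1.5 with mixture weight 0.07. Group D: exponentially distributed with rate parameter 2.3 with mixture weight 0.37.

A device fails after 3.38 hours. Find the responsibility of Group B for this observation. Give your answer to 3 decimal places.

0.241

Posterior ∝ prior × likelihood, so P(k | x) ∝ π_k f_k(x); normalise over all components.
Exponential densities:
  f_A = 0.4·e^(−0.4·3.38) = 0.4·e^(−1.3520) = 0.103489
  f_B = 1.0·e^(−1.0·3.38) = 1.0·e^(−3.3800) = 0.0340475
  f_C = 1.5·e^(−1.5·3.38) = 1.5·e^(−5.0700) = 0.00942363
  f_D = 2.3·e^(−2.3·3.38) = 2.3·e^(−7.7740) = 0.000967214
Unnormalised posteriors:
  π_A·f_A = 0.28 × 0.103489 = 0.0289769
  π_B·f_B = 0.28 × 0.0340475 = 0.00953329
  π_C·f_C = 0.07 × 0.00942363 = 0.000659654
  π_D·f_D = 0.37 × 0.000967214 = 0.000357869
Normaliser: 0.0289769 + 0.00953329 + 0.000659654 + 0.000357869 = 0.0395277
Responsibility of Group B: 0.00953329 / 0.0395277 ≈ 0.241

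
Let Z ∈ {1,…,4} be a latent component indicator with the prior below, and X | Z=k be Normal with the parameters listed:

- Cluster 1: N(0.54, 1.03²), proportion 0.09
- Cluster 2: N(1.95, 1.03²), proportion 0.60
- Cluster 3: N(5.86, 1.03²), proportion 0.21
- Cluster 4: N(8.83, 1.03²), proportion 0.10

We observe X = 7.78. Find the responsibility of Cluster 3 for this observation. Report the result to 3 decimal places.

0.383

Apply Bayes' rule: the posterior for each component is proportional to its prior times its likelihood at x.
Component likelihoods at x = 7.78:
  L_1 = 7.22983e-12
  L_2 = 4.27714e-08
  L_3 = 0.0681605
  L_4 = 0.230362
Prior × likelihood for each component:
  P(Z=1)·L_1 = 0.09 × 7.22983e-12 = 6.50685e-13
  P(Z=2)·L_2 = 0.60 × 4.27714e-08 = 2.56628e-08
  P(Z=3)·L_3 = 0.21 × 0.0681605 = 0.0143137
  P(Z=4)·L_4 = 0.10 × 0.230362 = 0.0230362
Evidence: 6.50685e-13 + 2.56628e-08 + 0.0143137 + 0.0230362 = 0.0373499
P(Cluster 3 | 7.78) = 0.0143137 / 0.0373499 ≈ 0.383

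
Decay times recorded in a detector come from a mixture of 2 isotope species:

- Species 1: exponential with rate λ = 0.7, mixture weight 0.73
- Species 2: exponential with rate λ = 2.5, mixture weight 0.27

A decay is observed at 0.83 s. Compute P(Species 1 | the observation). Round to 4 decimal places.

0.7713

Apply Bayes' rule: the posterior for each component is proportional to its prior times its likelihood at x.
Exponential densities:
  L_1 = 0.7·e^(−0.7·0.83) = 0.7·e^(−0.5810) = 0.391537
  L_2 = 2.5·e^(−2.5·0.83) = 2.5·e^(−2.0750) = 0.313891
Prior × likelihood for each component:
  π_1·L_1 = 0.73 × 0.391537 = 0.285822
  π_2·L_2 = 0.27 × 0.313891 = 0.0847506
Denominator: 0.285822 + 0.0847506 = 0.370573
So the posterior for Species 1 is 0.285822 / 0.370573 ≈ 0.7713.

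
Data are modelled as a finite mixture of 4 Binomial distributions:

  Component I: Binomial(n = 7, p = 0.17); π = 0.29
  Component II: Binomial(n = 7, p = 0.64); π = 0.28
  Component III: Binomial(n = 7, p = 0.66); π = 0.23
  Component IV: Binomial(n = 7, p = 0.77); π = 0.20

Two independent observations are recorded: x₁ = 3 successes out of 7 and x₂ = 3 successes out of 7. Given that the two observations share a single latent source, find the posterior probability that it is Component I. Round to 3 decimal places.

0.147

Posterior ∝ prior × likelihood, so P(k | x) ∝ π_k f_k(x); normalise over all components.
Since both observations come from the same component, the likelihood for component k is f_k(x₁)·f_k(x₂).
  f_I = [C(7,3)·0.17^3·0.83^4 = 35·0.004913·0.474583 = 0.081607] × [0.081607] = 0.0066597
  f_II = [C(7,3)·0.64^3·0.36^4 = 35·0.262144·0.0167962 = 0.154105] × [0.154105] = 0.0237485
  f_III = [C(7,3)·0.66^3·0.34^4 = 35·0.287496·0.0133634 = 0.134467] × [0.134467] = 0.0180814
  f_IV = [C(7,3)·0.77^3·0.23^4 = 35·0.456533·0.00279841 = 0.0447148] × [0.0447148] = 0.00199942
Prior × likelihood for each component:
  π_I·f_I = 0.29 × 0.0066597 = 0.00193131
  π_II·f_II = 0.28 × 0.0237485 = 0.00664958
  π_III·f_III = 0.23 × 0.0180814 = 0.00415871
  π_IV·f_IV = 0.20 × 0.00199942 = 0.000399883
Evidence: 0.00193131 + 0.00664958 + 0.00415871 + 0.000399883 = 0.0131395
Responsibility of Component I: 0.00193131 / 0.0131395 ≈ 0.147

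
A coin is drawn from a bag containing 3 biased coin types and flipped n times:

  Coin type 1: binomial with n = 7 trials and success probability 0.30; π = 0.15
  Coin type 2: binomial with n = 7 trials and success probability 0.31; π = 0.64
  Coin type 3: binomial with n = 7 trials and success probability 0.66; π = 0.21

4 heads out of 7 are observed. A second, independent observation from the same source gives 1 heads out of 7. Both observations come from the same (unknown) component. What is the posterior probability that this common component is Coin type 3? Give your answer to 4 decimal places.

By Bayes' theorem, P(k | x) = P(Z=k) f_k(x) / Σ_j P(Z=j) f_j(x).
Since both observations come from the same component, the likelihood for component k is f_k(x₁)·f_k(x₂).
  p_1 = [0.0972405] × [0.247063] = 0.0240245
  p_2 = [0.106185] × [0.234182] = 0.0248666
  p_3 = [0.261024] × [0.007137] = 0.00186293
Unnormalised posteriors:
  P(Z=1)·p_1 = 0.15 × 0.0240245 = 0.00360368
  P(Z=2)·p_2 = 0.64 × 0.0248666 = 0.0159146
  P(Z=3)·p_3 = 0.21 × 0.00186293 = 0.000391215
Marginal: 0.00360368 + 0.0159146 + 0.000391215 = 0.0199095
So the posterior for Coin type 3 is 0.000391215 / 0.0199095 ≈ 0.0196.

0.0196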